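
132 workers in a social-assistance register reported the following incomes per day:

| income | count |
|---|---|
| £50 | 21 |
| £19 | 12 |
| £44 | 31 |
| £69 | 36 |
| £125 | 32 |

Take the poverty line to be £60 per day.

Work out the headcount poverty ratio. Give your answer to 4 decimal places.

0.4848

64 of the 132 workers have income below £60.
H = 64/132 = 0.4848.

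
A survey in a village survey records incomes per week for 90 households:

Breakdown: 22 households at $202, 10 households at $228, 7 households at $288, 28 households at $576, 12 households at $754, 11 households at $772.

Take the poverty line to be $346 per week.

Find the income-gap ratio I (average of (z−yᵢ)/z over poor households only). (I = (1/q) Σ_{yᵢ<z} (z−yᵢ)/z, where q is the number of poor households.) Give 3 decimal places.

0.352

Below the line: 22×$202, 10×$228, 7×$288 (q = 39 of N = 90).
Relative gaps: 0.4162 (×22), 0.3410 (×10), 0.1676 (×7); sum = 13.739884.
The income-gap ratio divides by q (the poor only): 13.739884 / 39 = 0.352.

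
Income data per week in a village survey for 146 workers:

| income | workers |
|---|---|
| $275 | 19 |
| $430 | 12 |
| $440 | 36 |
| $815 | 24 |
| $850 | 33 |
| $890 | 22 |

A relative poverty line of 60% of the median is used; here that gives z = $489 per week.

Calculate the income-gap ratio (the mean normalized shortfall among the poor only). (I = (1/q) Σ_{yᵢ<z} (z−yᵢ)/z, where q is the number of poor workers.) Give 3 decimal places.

0.200

Below the line: 19×$275, 12×$430, 36×$440 (q = 67 of N = 146).
Relative gaps: 0.4376 (×19), 0.1207 (×12), 0.1002 (×36); sum = 13.370143.
The income-gap ratio divides by q (the poor only): 13.370143 / 67 = 0.200.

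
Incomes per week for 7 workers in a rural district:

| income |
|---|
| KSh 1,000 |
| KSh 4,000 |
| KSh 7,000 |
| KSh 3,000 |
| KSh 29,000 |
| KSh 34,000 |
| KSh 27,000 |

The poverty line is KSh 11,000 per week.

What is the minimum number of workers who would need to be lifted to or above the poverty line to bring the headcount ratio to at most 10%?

4

4 of the 7 workers are poor, so H = 4/7 = 0.571.
A headcount ratio of at most 10% allows at most ⌊0.10 × 7⌋ = 0 poor workers.
So at least 4 − 0 = 4 must be lifted.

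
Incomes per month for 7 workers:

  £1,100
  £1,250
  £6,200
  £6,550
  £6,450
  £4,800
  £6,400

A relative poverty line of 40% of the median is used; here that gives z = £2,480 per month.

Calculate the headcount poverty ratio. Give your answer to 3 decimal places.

2 of the 7 workers have income below £2,480.
H = 2/7 = 0.286.

0.286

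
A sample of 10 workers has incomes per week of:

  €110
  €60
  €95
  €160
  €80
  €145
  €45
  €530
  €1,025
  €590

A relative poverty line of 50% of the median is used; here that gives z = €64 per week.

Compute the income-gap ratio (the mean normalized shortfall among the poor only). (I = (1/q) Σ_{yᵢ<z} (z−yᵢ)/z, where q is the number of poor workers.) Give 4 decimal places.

0.1797

Poor units: €45, €60 (q = 2 of N = 10).
Relative gaps: 0.2969, 0.0625; sum = 0.359375.
I averages over the q = 2 poor units only: 0.359375 / 2 = 0.1797.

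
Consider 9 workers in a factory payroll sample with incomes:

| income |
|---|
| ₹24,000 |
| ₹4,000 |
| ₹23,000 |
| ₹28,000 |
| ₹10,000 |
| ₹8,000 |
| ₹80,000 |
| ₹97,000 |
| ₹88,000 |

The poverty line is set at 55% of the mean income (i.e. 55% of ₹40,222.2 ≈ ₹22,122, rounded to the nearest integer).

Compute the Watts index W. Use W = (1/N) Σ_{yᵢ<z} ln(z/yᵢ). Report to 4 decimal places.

0.3913

Below z: ₹4,000, ₹8,000, ₹10,000 (q = 3 of N = 9).
Log shortfalls: ln(22122/4000) = 1.7103; ln(22122/8000) = 1.0171; ln(22122/10000) = 0.7940.
W = 3.521397 / 9 = 0.3913.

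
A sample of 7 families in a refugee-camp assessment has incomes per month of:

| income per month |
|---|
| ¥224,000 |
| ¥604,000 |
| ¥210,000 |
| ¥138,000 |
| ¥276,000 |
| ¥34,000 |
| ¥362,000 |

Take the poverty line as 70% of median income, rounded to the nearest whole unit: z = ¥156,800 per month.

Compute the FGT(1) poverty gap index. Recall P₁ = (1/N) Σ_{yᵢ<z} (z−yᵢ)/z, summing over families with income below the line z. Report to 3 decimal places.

Below z: ¥34,000, ¥138,000 (q = 2 of N = 7).
Gap ratios (z−y)/z: (156800−34000)/156800 = 0.7832; (156800−138000)/156800 = 0.1199.
Sum of shortfalls = 0.903061; P₁ averages over all N: 0.903061 / 7 = 0.129.

0.129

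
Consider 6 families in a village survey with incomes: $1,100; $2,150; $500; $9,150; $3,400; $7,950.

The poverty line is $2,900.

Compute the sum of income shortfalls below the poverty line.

Incomes under z: $500, $1,100, $2,150 (q = 3 of N = 6).
Individual gaps: 2900−500 = 2400; 2900−1100 = 1800; 2900−2150 = 750.
Aggregate gap = $4,950.

$4,950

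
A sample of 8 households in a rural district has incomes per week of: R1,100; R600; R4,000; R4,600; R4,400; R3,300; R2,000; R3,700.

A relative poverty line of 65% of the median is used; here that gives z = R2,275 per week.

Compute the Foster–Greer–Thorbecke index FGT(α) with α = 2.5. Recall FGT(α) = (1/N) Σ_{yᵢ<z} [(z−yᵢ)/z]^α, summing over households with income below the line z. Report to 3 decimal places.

0.083

Below the line: R600, R1,100, R2,000 (q = 3 of N = 8).
Shortfall ratios: (2275−600)/2275 = 0.7363; (2275−1100)/2275 = 0.5165; (2275−2000)/2275 = 0.1209.
Raised to α = 2.5: 0.46514; 0.19171; 0.00508.
Sum = 0.661928; FGT(2.5) = 0.661928 / 8 = 0.083.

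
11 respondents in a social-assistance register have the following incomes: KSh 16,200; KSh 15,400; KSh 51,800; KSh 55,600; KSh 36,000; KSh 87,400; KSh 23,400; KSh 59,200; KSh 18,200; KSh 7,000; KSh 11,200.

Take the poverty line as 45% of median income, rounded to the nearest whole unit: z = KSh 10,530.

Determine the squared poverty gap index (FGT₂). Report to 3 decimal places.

0.010

Poor units: KSh 7,000 (q = 1 of N = 11).
Gap ratios (z−y)/z: (10530−7000)/10530 = 0.3352.
Squared: 0.1124.
Sum = 0.112381; P₂ = 0.112381 / 11 = 0.010.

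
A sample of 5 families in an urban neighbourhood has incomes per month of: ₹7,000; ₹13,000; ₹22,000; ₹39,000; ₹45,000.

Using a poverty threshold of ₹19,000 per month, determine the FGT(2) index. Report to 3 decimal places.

0.100

Incomes under z: ₹7,000, ₹13,000 (q = 2 of N = 5).
Normalized shortfalls: (19000−7000)/19000 = 0.6316; (19000−13000)/19000 = 0.3158.
Squared: 0.3989; 0.0997.
Sum = 0.498615; P₂ = 0.498615 / 5 = 0.100.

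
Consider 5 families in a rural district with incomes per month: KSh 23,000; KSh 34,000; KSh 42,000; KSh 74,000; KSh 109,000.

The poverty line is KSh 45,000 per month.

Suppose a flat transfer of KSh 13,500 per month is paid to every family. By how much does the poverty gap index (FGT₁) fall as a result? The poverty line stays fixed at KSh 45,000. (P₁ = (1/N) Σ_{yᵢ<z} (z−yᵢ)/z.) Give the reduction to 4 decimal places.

0.1222

Before: below the line — KSh 23,000, KSh 34,000, KSh 42,000; poverty gap index (FGT₁) = 0.160000.
After the KSh 13,500 transfer: below the line — KSh 36,500; poverty gap index (FGT₁) = 0.037778.
Reduction = 0.160000 − 0.037778 = 0.1222.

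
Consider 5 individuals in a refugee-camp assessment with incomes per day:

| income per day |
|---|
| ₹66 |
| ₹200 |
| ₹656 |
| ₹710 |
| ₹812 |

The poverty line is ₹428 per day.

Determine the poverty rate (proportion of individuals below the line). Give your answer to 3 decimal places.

2 of the 5 individuals have income below ₹428.
H = 2/5 = 0.400.

0.400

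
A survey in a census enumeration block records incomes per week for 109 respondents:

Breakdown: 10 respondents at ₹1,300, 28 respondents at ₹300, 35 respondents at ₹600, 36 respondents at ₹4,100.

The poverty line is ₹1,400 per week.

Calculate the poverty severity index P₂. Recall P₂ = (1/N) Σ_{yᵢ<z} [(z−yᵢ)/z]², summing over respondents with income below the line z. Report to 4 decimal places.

Poor units: 28×₹300, 35×₹600, 10×₹1,300 (q = 73 of N = 109).
Gap ratios (z−y)/z: (1400−300)/1400 = 0.7857 (×28); (1400−600)/1400 = 0.5714 (×35); (1400−1300)/1400 = 0.0714 (×10).
Squared: 0.6173 (×28); 0.3265 (×35); 0.0051 (×10).
Sum = 28.765306; P₂ = 28.765306 / 109 = 0.2639.

0.2639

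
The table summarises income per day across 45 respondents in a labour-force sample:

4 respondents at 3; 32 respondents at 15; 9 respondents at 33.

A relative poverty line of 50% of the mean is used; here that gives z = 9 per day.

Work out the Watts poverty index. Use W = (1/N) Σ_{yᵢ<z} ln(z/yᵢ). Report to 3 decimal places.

0.098

Incomes under z: 4×3 (q = 4 of N = 45).
ln(z/y) terms: ln(9/3) = 1.0986 (×4).
W = 4.394449 / 45 = 0.098.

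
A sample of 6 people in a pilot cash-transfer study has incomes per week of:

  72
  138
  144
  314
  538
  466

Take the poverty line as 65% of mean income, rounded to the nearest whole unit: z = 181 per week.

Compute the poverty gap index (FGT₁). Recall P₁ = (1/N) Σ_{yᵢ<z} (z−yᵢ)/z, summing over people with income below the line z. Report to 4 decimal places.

0.1740

Incomes under z: 72, 138, 144 (q = 3 of N = 6).
Normalized shortfalls: (181−72)/181 = 0.6022; (181−138)/181 = 0.2376; (181−144)/181 = 0.2044.
Σ = 1.044199. Dividing by the full population N = 6 gives P₁ = 0.1740.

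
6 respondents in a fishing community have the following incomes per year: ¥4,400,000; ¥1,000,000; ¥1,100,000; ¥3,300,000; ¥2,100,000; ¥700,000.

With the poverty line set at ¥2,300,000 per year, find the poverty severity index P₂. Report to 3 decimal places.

0.181

Incomes under z: ¥700,000, ¥1,000,000, ¥1,100,000, ¥2,100,000 (q = 4 of N = 6).
Relative gaps: (2300000−700000)/2300000 = 0.6957; (2300000−1000000)/2300000 = 0.5652; (2300000−1100000)/2300000 = 0.5217; (2300000−2100000)/2300000 = 0.0870.
Squared: 0.4839; 0.3195; 0.2722; 0.0076.
Sum = 1.083176; P₂ = 1.083176 / 6 = 0.181.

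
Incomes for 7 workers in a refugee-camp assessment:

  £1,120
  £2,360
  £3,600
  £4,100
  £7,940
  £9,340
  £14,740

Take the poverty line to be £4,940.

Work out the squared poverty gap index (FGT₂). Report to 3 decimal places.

0.139

Poor units: £1,120, £2,360, £3,600, £4,100 (q = 4 of N = 7).
Normalized shortfalls: (4940−1120)/4940 = 0.7733; (4940−2360)/4940 = 0.5223; (4940−3600)/4940 = 0.2713; (4940−4100)/4940 = 0.1700.
Squared: 0.5980; 0.2728; 0.0736; 0.0289.
Sum = 0.973217; P₂ = 0.973217 / 7 = 0.139.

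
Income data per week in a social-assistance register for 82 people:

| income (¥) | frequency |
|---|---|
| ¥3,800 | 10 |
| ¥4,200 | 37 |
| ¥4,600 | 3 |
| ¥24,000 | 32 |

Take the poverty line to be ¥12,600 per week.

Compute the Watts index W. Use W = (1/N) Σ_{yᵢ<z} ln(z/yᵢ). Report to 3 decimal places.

Poor units: 10×¥3,800, 37×¥4,200, 3×¥4,600 (q = 50 of N = 82).
Log gaps: ln(12600/3800) = 1.1987 (×10); ln(12600/4200) = 1.0986 (×37); ln(12600/4600) = 1.0076 (×3).
W = 55.658534 / 82 = 0.679.

0.679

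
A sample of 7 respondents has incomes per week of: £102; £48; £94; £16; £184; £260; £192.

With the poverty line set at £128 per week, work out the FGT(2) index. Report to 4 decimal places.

0.1812

Below z: £16, £48, £94, £102 (q = 4 of N = 7).
Gap ratios (z−y)/z: (128−16)/128 = 0.8750; (128−48)/128 = 0.6250; (128−94)/128 = 0.2656; (128−102)/128 = 0.2031.
Squared: 0.7656; 0.3906; 0.0706; 0.0413.
Sum = 1.268066; P₂ = 1.268066 / 7 = 0.1812.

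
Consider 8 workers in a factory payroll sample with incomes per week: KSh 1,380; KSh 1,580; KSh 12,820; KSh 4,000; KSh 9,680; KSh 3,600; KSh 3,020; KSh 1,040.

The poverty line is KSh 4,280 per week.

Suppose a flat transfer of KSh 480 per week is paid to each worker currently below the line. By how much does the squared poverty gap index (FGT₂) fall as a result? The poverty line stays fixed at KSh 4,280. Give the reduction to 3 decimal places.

Before: below the line — KSh 1,040, KSh 1,380, KSh 1,580, KSh 3,020, KSh 3,600, KSh 4,000; squared poverty gap index (FGT₂) = 0.19329.
After the KSh 480 transfer: below the line — KSh 1,520, KSh 1,860, KSh 2,060, KSh 3,500, KSh 4,080; squared poverty gap index (FGT₂) = 0.13000.
Reduction = 0.19329 − 0.13000 = 0.063.

0.063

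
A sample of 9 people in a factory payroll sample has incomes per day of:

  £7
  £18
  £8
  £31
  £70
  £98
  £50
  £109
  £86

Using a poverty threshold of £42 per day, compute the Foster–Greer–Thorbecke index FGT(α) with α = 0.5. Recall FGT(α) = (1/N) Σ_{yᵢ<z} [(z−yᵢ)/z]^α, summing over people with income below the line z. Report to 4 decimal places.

0.3423

Below z: £7, £8, £18, £31 (q = 4 of N = 9).
Gap ratios (z−y)/z: (42−7)/42 = 0.8333; (42−8)/42 = 0.8095; (42−18)/42 = 0.5714; (42−31)/42 = 0.2619.
Raised to α = 0.5: 0.91287; 0.89974; 0.75593; 0.51177.
Sum = 3.080302; FGT(0.5) = 3.080302 / 9 = 0.3423.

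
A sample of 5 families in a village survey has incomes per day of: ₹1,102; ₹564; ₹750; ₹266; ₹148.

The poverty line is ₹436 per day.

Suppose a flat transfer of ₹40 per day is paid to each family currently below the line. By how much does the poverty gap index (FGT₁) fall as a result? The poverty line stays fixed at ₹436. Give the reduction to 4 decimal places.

Before: below the line — ₹148, ₹266; poverty gap index (FGT₁) = 0.210092.
After the ₹40 transfer: below the line — ₹188, ₹306; poverty gap index (FGT₁) = 0.173394.
Reduction = 0.210092 − 0.173394 = 0.0367.

0.0367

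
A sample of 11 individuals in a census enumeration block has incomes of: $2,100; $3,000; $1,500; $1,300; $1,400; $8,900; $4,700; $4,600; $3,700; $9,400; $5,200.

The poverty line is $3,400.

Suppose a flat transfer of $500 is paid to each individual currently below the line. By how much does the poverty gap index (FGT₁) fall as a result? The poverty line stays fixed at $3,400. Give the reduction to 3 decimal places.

Before: below the line — $1,300, $1,400, $1,500, $2,100, $3,000; poverty gap index (FGT₁) = 0.20588.
After the $500 transfer: below the line — $1,800, $1,900, $2,000, $2,600; poverty gap index (FGT₁) = 0.14171.
Reduction = 0.20588 − 0.14171 = 0.064.

0.064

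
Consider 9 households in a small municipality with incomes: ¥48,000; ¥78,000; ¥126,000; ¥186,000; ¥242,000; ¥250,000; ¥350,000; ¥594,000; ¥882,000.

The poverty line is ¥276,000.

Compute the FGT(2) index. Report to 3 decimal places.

Below z: ¥48,000, ¥78,000, ¥126,000, ¥186,000, ¥242,000, ¥250,000 (q = 6 of N = 9).
Shortfall ratios: (276000−48000)/276000 = 0.8261; (276000−78000)/276000 = 0.7174; (276000−126000)/276000 = 0.5435; (276000−186000)/276000 = 0.3261; (276000−242000)/276000 = 0.1232; (276000−250000)/276000 = 0.0942.
Squared: 0.6824; 0.5147; 0.2954; 0.1063; 0.0152; 0.0089.
Sum = 1.622821; P₂ = 1.622821 / 9 = 0.180.

0.180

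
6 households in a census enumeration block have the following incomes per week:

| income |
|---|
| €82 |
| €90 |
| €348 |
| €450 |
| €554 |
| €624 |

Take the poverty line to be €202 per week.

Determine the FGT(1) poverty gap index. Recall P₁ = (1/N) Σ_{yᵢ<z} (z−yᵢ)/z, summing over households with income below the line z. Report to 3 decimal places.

Incomes under z: €82, €90 (q = 2 of N = 6).
Gap ratios (z−y)/z: (202−82)/202 = 0.5941; (202−90)/202 = 0.5545.
Sum of shortfalls = 1.148515; P₁ averages over all N: 1.148515 / 6 = 0.191.

0.191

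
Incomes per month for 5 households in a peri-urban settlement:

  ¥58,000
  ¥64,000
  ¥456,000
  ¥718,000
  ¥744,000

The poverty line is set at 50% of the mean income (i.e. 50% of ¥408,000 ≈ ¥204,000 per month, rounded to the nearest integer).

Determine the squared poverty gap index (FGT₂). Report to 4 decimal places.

Below the line: ¥58,000, ¥64,000 (q = 2 of N = 5).
Normalized shortfalls: (204000−58000)/204000 = 0.7157; (204000−64000)/204000 = 0.6863.
Squared: 0.5122; 0.4710.
Sum = 0.983180; P₂ = 0.983180 / 5 = 0.1966.

0.1966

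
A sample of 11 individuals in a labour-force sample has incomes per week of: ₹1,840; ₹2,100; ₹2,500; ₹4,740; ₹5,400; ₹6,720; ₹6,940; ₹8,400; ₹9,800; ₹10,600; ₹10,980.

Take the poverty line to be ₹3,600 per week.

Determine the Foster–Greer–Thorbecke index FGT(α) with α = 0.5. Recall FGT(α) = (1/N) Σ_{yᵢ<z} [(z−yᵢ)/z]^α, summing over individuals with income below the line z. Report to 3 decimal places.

Incomes under z: ₹1,840, ₹2,100, ₹2,500 (q = 3 of N = 11).
Shortfall ratios: (3600−1840)/3600 = 0.4889; (3600−2100)/3600 = 0.4167; (3600−2500)/3600 = 0.3056.
Raised to α = 0.5: 0.69921; 0.64550; 0.55277.
Sum = 1.897474; FGT(0.5) = 1.897474 / 11 = 0.172.

0.172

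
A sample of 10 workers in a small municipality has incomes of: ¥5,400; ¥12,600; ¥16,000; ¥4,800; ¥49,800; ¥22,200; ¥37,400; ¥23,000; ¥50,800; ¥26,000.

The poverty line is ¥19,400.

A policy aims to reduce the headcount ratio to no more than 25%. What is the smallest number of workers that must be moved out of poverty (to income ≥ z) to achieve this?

2

Currently q = 4 of N = 10 are below the line (H = 0.400).
A headcount ratio of at most 25% allows at most ⌊0.25 × 10⌋ = 2 poor workers.
So at least 4 − 2 = 2 must be lifted.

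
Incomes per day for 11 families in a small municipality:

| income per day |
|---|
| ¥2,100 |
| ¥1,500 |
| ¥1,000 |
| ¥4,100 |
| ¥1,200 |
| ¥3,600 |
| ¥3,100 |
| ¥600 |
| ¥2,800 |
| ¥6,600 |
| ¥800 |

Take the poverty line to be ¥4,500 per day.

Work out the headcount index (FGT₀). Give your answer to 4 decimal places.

10 of the 11 families have income below ¥4,500.
H = 10/11 = 0.9091.

0.9091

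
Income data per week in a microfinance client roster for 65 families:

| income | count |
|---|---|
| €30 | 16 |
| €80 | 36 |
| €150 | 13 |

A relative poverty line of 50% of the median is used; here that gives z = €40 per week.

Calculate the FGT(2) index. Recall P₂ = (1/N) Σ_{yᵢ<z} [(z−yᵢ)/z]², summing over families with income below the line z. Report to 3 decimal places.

Poor units: 16×€30 (q = 16 of N = 65).
Normalized shortfalls: (40−30)/40 = 0.2500 (×16).
Squared: 0.0625 (×16).
Sum = 1.000000; P₂ = 1.000000 / 65 = 0.015.

0.015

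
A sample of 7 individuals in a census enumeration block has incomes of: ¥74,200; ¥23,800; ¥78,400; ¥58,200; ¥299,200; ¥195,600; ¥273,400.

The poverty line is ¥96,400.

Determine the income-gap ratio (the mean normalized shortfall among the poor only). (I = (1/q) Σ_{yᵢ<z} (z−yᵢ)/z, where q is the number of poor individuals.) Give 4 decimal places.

Below the line: ¥23,800, ¥58,200, ¥74,200, ¥78,400 (q = 4 of N = 7).
Relative gaps: 0.7531, 0.3963, 0.2303, 0.1867; sum = 1.566390.
The income-gap ratio divides by q (the poor only): 1.566390 / 4 = 0.3916.

0.3916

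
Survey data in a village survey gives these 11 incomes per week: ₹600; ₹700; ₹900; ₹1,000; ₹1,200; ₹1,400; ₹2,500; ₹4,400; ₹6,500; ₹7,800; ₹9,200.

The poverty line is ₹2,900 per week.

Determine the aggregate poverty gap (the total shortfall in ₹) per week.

₹12,000

Poor units: ₹600, ₹700, ₹900, ₹1,000, ₹1,200, ₹1,400, ₹2,500 (q = 7 of N = 11).
Individual gaps: 2900−600 = 2300; 2900−700 = 2200; 2900−900 = 2000; 2900−1000 = 1900; 2900−1200 = 1700; 2900−1400 = 1500; 2900−2500 = 400.
Aggregate gap = ₹12,000.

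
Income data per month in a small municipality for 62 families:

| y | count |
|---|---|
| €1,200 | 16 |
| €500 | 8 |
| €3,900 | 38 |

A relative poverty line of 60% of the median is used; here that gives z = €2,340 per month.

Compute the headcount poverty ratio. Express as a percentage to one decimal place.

24 of the 62 families have income below €2,340.
H = 24/62 = 38.7%.

38.7%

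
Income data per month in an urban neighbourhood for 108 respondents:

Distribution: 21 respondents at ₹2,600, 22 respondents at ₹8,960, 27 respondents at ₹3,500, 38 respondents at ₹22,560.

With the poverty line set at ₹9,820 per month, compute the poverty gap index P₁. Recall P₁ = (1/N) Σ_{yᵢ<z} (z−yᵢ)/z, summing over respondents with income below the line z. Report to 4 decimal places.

Below the line: 21×₹2,600, 27×₹3,500, 22×₹8,960 (q = 70 of N = 108).
Relative gaps: (9820−2600)/9820 = 0.7352 (×21); (9820−3500)/9820 = 0.6436 (×27); (9820−8960)/9820 = 0.0876 (×22).
Sum of shortfalls = 34.743381; P₁ averages over all N: 34.743381 / 108 = 0.3217.

0.3217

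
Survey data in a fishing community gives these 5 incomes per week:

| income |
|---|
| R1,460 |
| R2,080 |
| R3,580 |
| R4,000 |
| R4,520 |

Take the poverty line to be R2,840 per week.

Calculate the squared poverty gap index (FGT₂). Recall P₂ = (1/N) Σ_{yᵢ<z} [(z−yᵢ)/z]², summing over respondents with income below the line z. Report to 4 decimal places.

0.0615

Poor units: R1,460, R2,080 (q = 2 of N = 5).
Relative gaps: (2840−1460)/2840 = 0.4859; (2840−2080)/2840 = 0.2676.
Squared: 0.2361; 0.0716.
Sum = 0.307727; P₂ = 0.307727 / 5 = 0.0615.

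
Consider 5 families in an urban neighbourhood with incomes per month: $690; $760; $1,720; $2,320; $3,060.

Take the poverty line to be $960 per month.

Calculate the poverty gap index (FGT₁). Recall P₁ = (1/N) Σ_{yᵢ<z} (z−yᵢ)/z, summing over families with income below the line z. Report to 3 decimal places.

0.098

Incomes under z: $690, $760 (q = 2 of N = 5).
Shortfall ratios: (960−690)/960 = 0.2812; (960−760)/960 = 0.2083.
Σ = 0.489583. Dividing by the full population N = 5 gives P₁ = 0.098.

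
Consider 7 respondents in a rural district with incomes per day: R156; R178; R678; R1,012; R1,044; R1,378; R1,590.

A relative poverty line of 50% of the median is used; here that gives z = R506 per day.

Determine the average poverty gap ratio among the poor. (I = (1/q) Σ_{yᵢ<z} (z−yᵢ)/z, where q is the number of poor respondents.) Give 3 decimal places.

0.670

Incomes under z: R156, R178 (q = 2 of N = 7).
Relative gaps: 0.6917, 0.6482; sum = 1.339921.
I averages over the q = 2 poor units only: 1.339921 / 2 = 0.670.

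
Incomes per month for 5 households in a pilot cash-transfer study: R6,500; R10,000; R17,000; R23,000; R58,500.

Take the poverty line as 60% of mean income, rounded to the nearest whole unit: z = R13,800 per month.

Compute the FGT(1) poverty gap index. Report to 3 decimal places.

Incomes under z: R6,500, R10,000 (q = 2 of N = 5).
Shortfall ratios: (13800−6500)/13800 = 0.5290; (13800−10000)/13800 = 0.2754.
Sum of shortfalls = 0.804348; P₁ averages over all N: 0.804348 / 5 = 0.161.

0.161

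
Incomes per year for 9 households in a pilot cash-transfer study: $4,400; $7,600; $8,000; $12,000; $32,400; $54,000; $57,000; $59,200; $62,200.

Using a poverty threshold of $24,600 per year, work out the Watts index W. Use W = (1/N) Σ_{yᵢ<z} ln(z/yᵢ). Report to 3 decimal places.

0.526

Below the line: $4,400, $7,600, $8,000, $12,000 (q = 4 of N = 9).
ln(z/y) terms: ln(24600/4400) = 1.7211; ln(24600/7600) = 1.1746; ln(24600/8000) = 1.1233; ln(24600/12000) = 0.7178.
W = 4.736885 / 9 = 0.526.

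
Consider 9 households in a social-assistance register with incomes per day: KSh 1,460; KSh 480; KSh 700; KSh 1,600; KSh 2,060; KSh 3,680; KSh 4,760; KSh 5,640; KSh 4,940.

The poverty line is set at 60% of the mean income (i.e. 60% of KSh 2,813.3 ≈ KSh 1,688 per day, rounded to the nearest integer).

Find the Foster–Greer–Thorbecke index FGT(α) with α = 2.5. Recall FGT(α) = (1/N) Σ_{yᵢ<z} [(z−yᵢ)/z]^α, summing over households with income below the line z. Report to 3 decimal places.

Poor units: KSh 480, KSh 700, KSh 1,460, KSh 1,600 (q = 4 of N = 9).
Relative gaps: (1688−480)/1688 = 0.7156; (1688−700)/1688 = 0.5853; (1688−1460)/1688 = 0.1351; (1688−1600)/1688 = 0.0521.
Raised to α = 2.5: 0.43325; 0.26210; 0.00671; 0.00062.
Sum = 0.702670; FGT(2.5) = 0.702670 / 9 = 0.078.

0.078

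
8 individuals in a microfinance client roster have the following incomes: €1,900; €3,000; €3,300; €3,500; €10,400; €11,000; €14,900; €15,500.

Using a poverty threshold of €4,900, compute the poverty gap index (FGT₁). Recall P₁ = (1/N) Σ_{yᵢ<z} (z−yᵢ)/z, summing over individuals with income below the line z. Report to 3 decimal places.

Below z: €1,900, €3,000, €3,300, €3,500 (q = 4 of N = 8).
Shortfall ratios: (4900−1900)/4900 = 0.6122; (4900−3000)/4900 = 0.3878; (4900−3300)/4900 = 0.3265; (4900−3500)/4900 = 0.2857.
Sum of shortfalls = 1.612245; P₁ averages over all N: 1.612245 / 8 = 0.202.

0.202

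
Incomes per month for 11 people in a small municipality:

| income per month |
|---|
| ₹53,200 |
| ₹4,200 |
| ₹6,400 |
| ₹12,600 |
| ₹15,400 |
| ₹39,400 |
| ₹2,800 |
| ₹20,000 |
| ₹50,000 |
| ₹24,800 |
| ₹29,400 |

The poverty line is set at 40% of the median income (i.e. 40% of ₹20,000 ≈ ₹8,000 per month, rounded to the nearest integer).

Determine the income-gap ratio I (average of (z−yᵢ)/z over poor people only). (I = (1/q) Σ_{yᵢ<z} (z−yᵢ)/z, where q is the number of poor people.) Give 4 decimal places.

0.4417

Poor units: ₹2,800, ₹4,200, ₹6,400 (q = 3 of N = 11).
Shortfall ratios (z−y)/z: 0.6500, 0.4750, 0.2000; sum = 1.325000.
The income-gap ratio divides by q (the poor only): 1.325000 / 3 = 0.4417.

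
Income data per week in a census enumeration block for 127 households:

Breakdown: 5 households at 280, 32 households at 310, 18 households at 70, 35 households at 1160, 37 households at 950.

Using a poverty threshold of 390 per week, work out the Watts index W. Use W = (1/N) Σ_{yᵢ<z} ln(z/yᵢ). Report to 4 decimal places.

Below the line: 18×70, 5×280, 32×310 (q = 55 of N = 127).
Log shortfalls: ln(390/70) = 1.7177 (×18); ln(390/280) = 0.3314 (×5); ln(390/310) = 0.2296 (×32).
W = 39.920895 / 127 = 0.3143.

0.3143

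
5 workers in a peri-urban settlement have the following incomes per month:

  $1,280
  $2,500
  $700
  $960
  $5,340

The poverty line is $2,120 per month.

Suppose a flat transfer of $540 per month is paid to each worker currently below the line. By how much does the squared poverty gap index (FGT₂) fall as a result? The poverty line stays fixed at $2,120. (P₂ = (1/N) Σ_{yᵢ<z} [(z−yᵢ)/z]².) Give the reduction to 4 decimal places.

0.1254

Before: below the line — $700, $960, $1,280; squared poverty gap index (FGT₂) = 0.181007.
After the $540 transfer: below the line — $1,240, $1,500, $1,820; squared poverty gap index (FGT₂) = 0.055571.
Reduction = 0.181007 − 0.055571 = 0.1254.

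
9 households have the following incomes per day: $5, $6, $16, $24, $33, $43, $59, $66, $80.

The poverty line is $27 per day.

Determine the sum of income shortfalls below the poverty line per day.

$57

Below the line: $5, $6, $16, $24 (q = 4 of N = 9).
Individual gaps: 27−5 = 22; 27−6 = 21; 27−16 = 11; 27−24 = 3.
Aggregate gap = $57.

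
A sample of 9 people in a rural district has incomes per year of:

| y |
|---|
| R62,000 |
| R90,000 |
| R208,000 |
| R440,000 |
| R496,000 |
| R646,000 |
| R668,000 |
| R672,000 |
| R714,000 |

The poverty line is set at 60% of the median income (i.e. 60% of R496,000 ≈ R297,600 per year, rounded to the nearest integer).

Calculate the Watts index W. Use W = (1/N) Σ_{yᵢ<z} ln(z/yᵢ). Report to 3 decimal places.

Incomes under z: R62,000, R90,000, R208,000 (q = 3 of N = 9).
Log gaps: ln(297600/62000) = 1.5686; ln(297600/90000) = 1.1959; ln(297600/208000) = 0.3582.
W = 3.122769 / 9 = 0.347.

0.347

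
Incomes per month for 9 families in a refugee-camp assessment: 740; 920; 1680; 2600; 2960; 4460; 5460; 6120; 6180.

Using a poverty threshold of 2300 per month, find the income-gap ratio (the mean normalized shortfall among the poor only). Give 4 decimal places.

0.5159

Poor units: 740, 920, 1680 (q = 3 of N = 9).
Shortfall ratios (z−y)/z: 0.6783, 0.6000, 0.2696; sum = 1.547826.
The income-gap ratio divides by q (the poor only): 1.547826 / 3 = 0.5159.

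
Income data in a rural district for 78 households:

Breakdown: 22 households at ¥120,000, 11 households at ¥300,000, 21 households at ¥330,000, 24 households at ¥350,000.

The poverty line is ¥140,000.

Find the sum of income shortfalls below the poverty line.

¥440,000

Poor units: 22×¥120,000 (q = 22 of N = 78).
Individual gaps: 22×(140000−120000) = 440000.
Aggregate gap = ¥440,000.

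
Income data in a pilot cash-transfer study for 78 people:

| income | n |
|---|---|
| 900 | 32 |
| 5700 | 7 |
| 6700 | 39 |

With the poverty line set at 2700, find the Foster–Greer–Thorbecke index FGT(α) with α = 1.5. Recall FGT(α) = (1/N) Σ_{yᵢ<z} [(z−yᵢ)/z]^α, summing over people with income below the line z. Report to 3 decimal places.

Poor units: 32×900 (q = 32 of N = 78).
Normalized shortfalls: (2700−900)/2700 = 0.6667 (×32).
Raised to α = 1.5: 0.54433 (×32).
Sum = 17.418594; FGT(1.5) = 17.418594 / 78 = 0.223.

0.223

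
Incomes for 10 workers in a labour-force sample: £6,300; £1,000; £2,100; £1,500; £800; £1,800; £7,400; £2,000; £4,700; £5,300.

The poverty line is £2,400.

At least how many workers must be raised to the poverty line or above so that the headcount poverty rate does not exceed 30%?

Currently q = 6 of N = 10 are below the line (H = 0.600).
A headcount ratio of at most 30% allows at most ⌊0.30 × 10⌋ = 3 poor workers.
So at least 6 − 3 = 3 must be lifted.

3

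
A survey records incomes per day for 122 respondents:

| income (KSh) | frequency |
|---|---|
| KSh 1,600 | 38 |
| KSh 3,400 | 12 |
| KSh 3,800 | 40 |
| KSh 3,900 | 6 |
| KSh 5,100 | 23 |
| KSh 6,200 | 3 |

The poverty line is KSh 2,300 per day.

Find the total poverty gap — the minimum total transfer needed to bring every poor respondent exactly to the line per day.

Poor units: 38×KSh 1,600 (q = 38 of N = 122).
Individual gaps: 38×(2300−1600) = 26600.
Aggregate gap = KSh 26,600.

KSh 26,600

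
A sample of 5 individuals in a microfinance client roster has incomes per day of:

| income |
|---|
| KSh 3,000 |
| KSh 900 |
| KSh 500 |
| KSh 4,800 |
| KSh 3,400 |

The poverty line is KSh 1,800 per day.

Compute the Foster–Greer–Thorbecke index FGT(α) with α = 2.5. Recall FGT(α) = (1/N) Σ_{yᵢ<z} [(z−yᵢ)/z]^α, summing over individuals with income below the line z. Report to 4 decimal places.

Poor units: KSh 500, KSh 900 (q = 2 of N = 5).
Shortfall ratios: (1800−500)/1800 = 0.7222; (1800−900)/1800 = 0.5000.
Raised to α = 2.5: 0.44328; 0.17678.
Sum = 0.620056; FGT(2.5) = 0.620056 / 5 = 0.1240.

0.1240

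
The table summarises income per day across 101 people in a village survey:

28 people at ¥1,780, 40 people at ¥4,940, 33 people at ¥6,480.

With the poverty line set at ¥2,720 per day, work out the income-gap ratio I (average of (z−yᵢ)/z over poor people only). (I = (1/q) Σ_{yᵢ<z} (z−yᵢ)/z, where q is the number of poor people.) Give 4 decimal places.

0.3456

Below z: 28×¥1,780 (q = 28 of N = 101).
Shortfall ratios (z−y)/z: 0.3456 (×28); sum = 9.676471.
I averages over the q = 28 poor units only: 9.676471 / 28 = 0.3456.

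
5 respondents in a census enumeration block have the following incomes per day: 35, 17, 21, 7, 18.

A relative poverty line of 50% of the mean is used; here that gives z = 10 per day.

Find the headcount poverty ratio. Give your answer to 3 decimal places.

1 of the 5 respondents have income below 10.
H = 1/5 = 0.200.

0.200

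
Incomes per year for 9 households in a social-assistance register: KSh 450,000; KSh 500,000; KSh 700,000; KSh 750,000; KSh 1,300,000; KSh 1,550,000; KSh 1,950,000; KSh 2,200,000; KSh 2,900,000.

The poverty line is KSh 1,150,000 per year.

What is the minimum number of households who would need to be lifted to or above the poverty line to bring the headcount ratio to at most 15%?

Currently q = 4 of N = 9 are below the line (H = 0.444).
A headcount ratio of at most 15% allows at most ⌊0.15 × 9⌋ = 1 poor households.
So at least 4 − 1 = 3 must be lifted.

3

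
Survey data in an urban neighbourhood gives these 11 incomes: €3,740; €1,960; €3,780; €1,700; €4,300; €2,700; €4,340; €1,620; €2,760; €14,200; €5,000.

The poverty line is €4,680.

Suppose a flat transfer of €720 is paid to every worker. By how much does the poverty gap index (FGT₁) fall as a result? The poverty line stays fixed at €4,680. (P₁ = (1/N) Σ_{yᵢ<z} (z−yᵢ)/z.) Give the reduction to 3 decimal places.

0.112

Before: below the line — €1,620, €1,700, €1,960, €2,700, €2,760, €3,740, €3,780, €4,300, €4,340; poverty gap index (FGT₁) = 0.29565.
After the €720 transfer: below the line — €2,340, €2,420, €2,680, €3,420, €3,480, €4,460, €4,500; poverty gap index (FGT₁) = 0.18376.
Reduction = 0.29565 − 0.18376 = 0.112.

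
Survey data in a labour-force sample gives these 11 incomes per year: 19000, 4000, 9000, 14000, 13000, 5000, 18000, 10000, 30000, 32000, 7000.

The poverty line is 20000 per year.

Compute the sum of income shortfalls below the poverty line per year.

81000

Below the line: 4000, 5000, 7000, 9000, 10000, 13000, 14000, 18000, 19000 (q = 9 of N = 11).
Individual gaps: 20000−4000 = 16000; 20000−5000 = 15000; 20000−7000 = 13000; 20000−9000 = 11000; 20000−10000 = 10000; 20000−13000 = 7000; 20000−14000 = 6000; 20000−18000 = 2000; 20000−19000 = 1000.
Aggregate gap = 81000.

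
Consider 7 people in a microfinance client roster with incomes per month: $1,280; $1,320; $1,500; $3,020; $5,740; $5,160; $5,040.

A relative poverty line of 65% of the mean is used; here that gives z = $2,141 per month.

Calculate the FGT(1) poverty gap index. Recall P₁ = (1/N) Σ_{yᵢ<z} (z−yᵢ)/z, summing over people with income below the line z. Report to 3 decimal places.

Poor units: $1,280, $1,320, $1,500 (q = 3 of N = 7).
Relative gaps: (2141−1280)/2141 = 0.4021; (2141−1320)/2141 = 0.3835; (2141−1500)/2141 = 0.2994.
Σ = 1.085007. Dividing by the full population N = 7 gives P₁ = 0.155.

0.155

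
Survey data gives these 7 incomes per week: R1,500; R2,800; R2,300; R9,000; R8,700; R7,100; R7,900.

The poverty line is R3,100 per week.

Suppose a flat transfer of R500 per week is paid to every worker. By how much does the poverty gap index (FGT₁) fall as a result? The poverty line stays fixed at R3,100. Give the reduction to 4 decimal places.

Before: below the line — R1,500, R2,300, R2,800; poverty gap index (FGT₁) = 0.124424.
After the R500 transfer: below the line — R2,000, R2,800; poverty gap index (FGT₁) = 0.064516.
Reduction = 0.124424 − 0.064516 = 0.0599.

0.0599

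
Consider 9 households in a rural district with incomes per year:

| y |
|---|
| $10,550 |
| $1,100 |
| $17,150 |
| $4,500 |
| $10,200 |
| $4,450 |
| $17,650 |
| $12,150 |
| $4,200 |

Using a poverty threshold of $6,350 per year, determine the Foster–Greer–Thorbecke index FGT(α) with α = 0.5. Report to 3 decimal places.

Below z: $1,100, $4,200, $4,450, $4,500 (q = 4 of N = 9).
Gap ratios (z−y)/z: (6350−1100)/6350 = 0.8268; (6350−4200)/6350 = 0.3386; (6350−4450)/6350 = 0.2992; (6350−4500)/6350 = 0.2913.
Raised to α = 0.5: 0.90927; 0.58188; 0.54700; 0.53976.
Sum = 2.577910; FGT(0.5) = 2.577910 / 9 = 0.286.

0.286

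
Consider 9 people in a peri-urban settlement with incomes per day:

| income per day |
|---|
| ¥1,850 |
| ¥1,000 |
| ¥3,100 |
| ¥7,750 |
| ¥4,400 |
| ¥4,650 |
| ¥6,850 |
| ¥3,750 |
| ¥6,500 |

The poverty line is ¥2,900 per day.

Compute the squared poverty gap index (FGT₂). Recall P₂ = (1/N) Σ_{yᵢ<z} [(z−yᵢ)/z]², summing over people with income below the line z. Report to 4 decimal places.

Below the line: ¥1,000, ¥1,850 (q = 2 of N = 9).
Shortfall ratios: (2900−1000)/2900 = 0.6552; (2900−1850)/2900 = 0.3621.
Squared: 0.4293; 0.1311.
Sum = 0.560345; P₂ = 0.560345 / 9 = 0.0623.

0.0623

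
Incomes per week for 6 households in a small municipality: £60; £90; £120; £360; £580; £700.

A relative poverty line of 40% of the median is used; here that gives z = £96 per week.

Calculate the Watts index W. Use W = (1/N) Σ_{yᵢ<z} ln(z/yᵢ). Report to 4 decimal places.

Below z: £60, £90 (q = 2 of N = 6).
Log shortfalls: ln(96/60) = 0.4700; ln(96/90) = 0.0645.
W = 0.534542 / 6 = 0.0891.

0.0891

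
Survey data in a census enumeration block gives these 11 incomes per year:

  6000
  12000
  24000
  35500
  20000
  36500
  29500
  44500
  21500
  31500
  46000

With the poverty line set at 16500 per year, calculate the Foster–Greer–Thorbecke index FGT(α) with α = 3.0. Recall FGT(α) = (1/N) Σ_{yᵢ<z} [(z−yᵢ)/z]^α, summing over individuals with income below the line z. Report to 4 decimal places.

Incomes under z: 6000, 12000 (q = 2 of N = 11).
Relative gaps: (16500−6000)/16500 = 0.6364; (16500−12000)/16500 = 0.2727.
Raised to α = 3.0: 0.25770; 0.02029.
Sum = 0.277986; FGT(3.0) = 0.277986 / 11 = 0.0253.

0.0253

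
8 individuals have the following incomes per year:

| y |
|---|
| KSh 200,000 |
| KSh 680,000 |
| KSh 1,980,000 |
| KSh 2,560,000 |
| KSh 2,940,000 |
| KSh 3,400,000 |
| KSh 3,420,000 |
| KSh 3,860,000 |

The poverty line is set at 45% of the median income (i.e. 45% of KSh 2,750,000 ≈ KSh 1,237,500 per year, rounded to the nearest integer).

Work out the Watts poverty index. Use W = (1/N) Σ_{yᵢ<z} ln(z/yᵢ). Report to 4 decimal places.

0.3027

Below the line: KSh 200,000, KSh 680,000 (q = 2 of N = 8).
Log shortfalls: ln(1237500/200000) = 1.8225; ln(1237500/680000) = 0.5988.
W = 2.421287 / 8 = 0.3027.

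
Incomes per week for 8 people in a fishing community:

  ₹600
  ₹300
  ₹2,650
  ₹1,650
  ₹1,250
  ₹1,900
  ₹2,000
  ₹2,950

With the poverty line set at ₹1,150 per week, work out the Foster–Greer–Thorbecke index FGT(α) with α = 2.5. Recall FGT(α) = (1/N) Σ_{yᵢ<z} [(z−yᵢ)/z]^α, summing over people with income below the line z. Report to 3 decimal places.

Below the line: ₹300, ₹600 (q = 2 of N = 8).
Gap ratios (z−y)/z: (1150−300)/1150 = 0.7391; (1150−600)/1150 = 0.4783.
Raised to α = 2.5: 0.46968; 0.15818.
Sum = 0.627865; FGT(2.5) = 0.627865 / 8 = 0.078.

0.078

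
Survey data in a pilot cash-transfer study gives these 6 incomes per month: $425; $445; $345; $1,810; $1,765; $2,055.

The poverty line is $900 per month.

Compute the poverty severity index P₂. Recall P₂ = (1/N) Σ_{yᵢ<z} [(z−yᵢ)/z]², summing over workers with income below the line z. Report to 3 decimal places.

0.152

Poor units: $345, $425, $445 (q = 3 of N = 6).
Gap ratios (z−y)/z: (900−345)/900 = 0.6167; (900−425)/900 = 0.5278; (900−445)/900 = 0.5056.
Squared: 0.3803; 0.2785; 0.2556.
Sum = 0.914414; P₂ = 0.914414 / 6 = 0.152.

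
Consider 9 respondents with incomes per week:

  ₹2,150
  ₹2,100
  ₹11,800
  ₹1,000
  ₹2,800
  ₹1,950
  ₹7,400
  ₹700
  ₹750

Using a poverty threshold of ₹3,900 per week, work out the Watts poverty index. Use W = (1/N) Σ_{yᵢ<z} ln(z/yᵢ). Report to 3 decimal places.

Poor units: ₹700, ₹750, ₹1,000, ₹1,950, ₹2,100, ₹2,150, ₹2,800 (q = 7 of N = 9).
ln(z/y) terms: ln(3900/700) = 1.7177; ln(3900/750) = 1.6487; ln(3900/1000) = 1.3610; ln(3900/1950) = 0.6931; ln(3900/2100) = 0.6190; ln(3900/2150) = 0.5955; ln(3900/2800) = 0.3314.
W = 6.966339 / 9 = 0.774.

0.774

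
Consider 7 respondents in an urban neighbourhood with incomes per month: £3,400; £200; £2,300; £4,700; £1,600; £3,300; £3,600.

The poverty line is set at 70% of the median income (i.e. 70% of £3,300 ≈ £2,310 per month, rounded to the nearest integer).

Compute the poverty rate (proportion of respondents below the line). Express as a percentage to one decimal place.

3 of the 7 respondents have income below £2,310.
H = 3/7 = 42.9%.

42.9%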